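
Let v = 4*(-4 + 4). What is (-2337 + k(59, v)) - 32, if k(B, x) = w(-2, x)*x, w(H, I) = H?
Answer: -2369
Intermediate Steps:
v = 0 (v = 4*0 = 0)
k(B, x) = -2*x
(-2337 + k(59, v)) - 32 = (-2337 - 2*0) - 32 = (-2337 + 0) - 32 = -2337 - 32 = -2369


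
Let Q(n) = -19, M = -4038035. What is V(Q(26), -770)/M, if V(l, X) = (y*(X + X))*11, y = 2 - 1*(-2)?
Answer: 13552/807607 ≈ 0.016780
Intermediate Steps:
y = 4 (y = 2 + 2 = 4)
V(l, X) = 88*X (V(l, X) = (4*(X + X))*11 = (4*(2*X))*11 = (8*X)*11 = 88*X)
V(Q(26), -770)/M = (88*(-770))/(-4038035) = -67760*(-1/4038035) = 13552/807607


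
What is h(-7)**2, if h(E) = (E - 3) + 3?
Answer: 49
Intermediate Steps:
h(E) = E (h(E) = (-3 + E) + 3 = E)
h(-7)**2 = (-7)**2 = 49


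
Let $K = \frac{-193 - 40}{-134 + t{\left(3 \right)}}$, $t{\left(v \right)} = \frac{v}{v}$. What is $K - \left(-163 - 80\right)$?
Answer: $\frac{32552}{133} \approx 244.75$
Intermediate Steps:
$t{\left(v \right)} = 1$
$K = \frac{233}{133}$ ($K = \frac{-193 - 40}{-134 + 1} = - \frac{233}{-133} = \left(-233\right) \left(- \frac{1}{133}\right) = \frac{233}{133} \approx 1.7519$)
$K - \left(-163 - 80\right) = \frac{233}{133} - \left(-163 - 80\right) = \frac{233}{133} - -243 = \frac{233}{133} + 243 = \frac{32552}{133}$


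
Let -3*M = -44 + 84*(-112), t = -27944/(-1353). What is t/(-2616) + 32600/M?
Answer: 10809183991/1045464453 ≈ 10.339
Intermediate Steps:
t = 27944/1353 (t = -27944*(-1/1353) = 27944/1353 ≈ 20.653)
M = 9452/3 (M = -(-44 + 84*(-112))/3 = -(-44 - 9408)/3 = -⅓*(-9452) = 9452/3 ≈ 3150.7)
t/(-2616) + 32600/M = (27944/1353)/(-2616) + 32600/(9452/3) = (27944/1353)*(-1/2616) + 32600*(3/9452) = -3493/442431 + 24450/2363 = 10809183991/1045464453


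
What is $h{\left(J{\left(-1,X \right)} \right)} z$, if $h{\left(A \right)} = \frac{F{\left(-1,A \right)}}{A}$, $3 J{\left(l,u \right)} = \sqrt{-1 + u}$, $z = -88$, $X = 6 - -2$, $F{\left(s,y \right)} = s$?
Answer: $\frac{264 \sqrt{7}}{7} \approx 99.783$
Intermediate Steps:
$X = 8$ ($X = 6 + 2 = 8$)
$J{\left(l,u \right)} = \frac{\sqrt{-1 + u}}{3}$
$h{\left(A \right)} = - \frac{1}{A}$
$h{\left(J{\left(-1,X \right)} \right)} z = - \frac{1}{\frac{1}{3} \sqrt{-1 + 8}} \left(-88\right) = - \frac{1}{\frac{1}{3} \sqrt{7}} \left(-88\right) = - \frac{3 \sqrt{7}}{7} \left(-88\right) = \frac{264 \sqrt{7}}{7}$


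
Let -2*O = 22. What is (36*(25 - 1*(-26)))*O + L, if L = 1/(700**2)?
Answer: -9896039999/490000 ≈ -20196.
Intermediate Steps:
O = -11 (O = -1/2*22 = -11)
L = 1/490000 ≈ 2.0408e-6
(36*(25 - 1*(-26)))*O + L = (36*(25 - 1*(-26)))*(-11) + 1/490000 = (36*(25 + 26))*(-11) + 1/490000 = (36*51)*(-11) + 1/490000 = 1836*(-11) + 1/490000 = -20196 + 1/490000 = -9896039999/490000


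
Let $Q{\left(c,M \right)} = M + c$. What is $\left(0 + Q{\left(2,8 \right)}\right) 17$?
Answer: $170$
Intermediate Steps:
$\left(0 + Q{\left(2,8 \right)}\right) 17 = \left(0 + \left(8 + 2\right)\right) 17 = \left(0 + 10\right) 17 = 10 \cdot 17 = 170$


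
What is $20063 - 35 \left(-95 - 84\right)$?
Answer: $26328$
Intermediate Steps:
$20063 - 35 \left(-95 - 84\right) = 20063 - 35 \left(-179\right) = 20063 - -6265 = 20063 + 6265 = 26328$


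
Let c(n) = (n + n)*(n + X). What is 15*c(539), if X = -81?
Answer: 7405860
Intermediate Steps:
c(n) = 2*n*(-81 + n) (c(n) = (n + n)*(n - 81) = (2*n)*(-81 + n) = 2*n*(-81 + n))
15*c(539) = 15*(2*539*(-81 + 539)) = 15*(2*539*458) = 15*493724 = 7405860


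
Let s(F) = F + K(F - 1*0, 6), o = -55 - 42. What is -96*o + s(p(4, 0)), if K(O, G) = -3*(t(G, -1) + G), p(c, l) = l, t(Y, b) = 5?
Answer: 9279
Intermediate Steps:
K(O, G) = -15 - 3*G (K(O, G) = -3*(5 + G) = -15 - 3*G)
o = -97
s(F) = -33 + F (s(F) = F + (-15 - 3*6) = F + (-15 - 18) = F - 33 = -33 + F)
-96*o + s(p(4, 0)) = -96*(-97) + (-33 + 0) = 9312 - 33 = 9279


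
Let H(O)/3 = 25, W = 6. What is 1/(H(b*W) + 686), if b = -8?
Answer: 1/761 ≈ 0.0013141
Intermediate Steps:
H(O) = 75 (H(O) = 3*25 = 75)
1/(H(b*W) + 686) = 1/(75 + 686) = 1/761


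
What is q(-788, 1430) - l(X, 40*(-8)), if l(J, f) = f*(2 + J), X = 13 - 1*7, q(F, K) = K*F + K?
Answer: -1122850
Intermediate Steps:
q(F, K) = K + F*K (q(F, K) = F*K + K = K + F*K)
X = 6 (X = 13 - 7 = 6)
q(-788, 1430) - l(X, 40*(-8)) = 1430*(1 - 788) - 40*(-8)*(2 + 6) = 1430*(-787) - (-320)*8 = -1125410 - 1*(-2560) = -1125410 + 2560 = -1122850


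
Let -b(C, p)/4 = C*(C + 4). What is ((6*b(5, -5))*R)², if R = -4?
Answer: 18662400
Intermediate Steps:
b(C, p) = -4*C*(4 + C) (b(C, p) = -4*C*(C + 4) = -4*C*(4 + C))
((6*b(5, -5))*R)² = ((6*(-4*5*(4 + 5)))*(-4))² = ((6*(-4*5*9))*(-4))² = ((6*(-180))*(-4))² = (-1080*(-4))² = 4320² = 18662400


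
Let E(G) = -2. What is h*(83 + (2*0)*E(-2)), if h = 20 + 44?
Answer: 5312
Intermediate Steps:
h = 64
h*(83 + (2*0)*E(-2)) = 64*(83 + (2*0)*(-2)) = 64*(83 + 0*(-2)) = 64*(83 + 0) = 64*83 = 5312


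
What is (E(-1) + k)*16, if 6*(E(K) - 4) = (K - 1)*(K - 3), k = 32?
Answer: 1792/3 ≈ 597.33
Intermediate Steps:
E(K) = 4 + (-1 + K)*(-3 + K)/6 (E(K) = 4 + ((K - 1)*(K - 3))/6 = 4 + ((-1 + K)*(-3 + K))/6 = 4 + (-1 + K)*(-3 + K)/6)
(E(-1) + k)*16 = ((9/2 - ⅔*(-1) + (⅙)*(-1)²) + 32)*16 = ((9/2 + ⅔ + (⅙)*1) + 32)*16 = ((9/2 + ⅔ + ⅙) + 32)*16 = (16/3 + 32)*16 = (112/3)*16 = 1792/3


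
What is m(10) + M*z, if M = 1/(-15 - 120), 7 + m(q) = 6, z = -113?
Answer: -22/135 ≈ -0.16296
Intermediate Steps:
m(q) = -1 (m(q) = -7 + 6 = -1)
M = -1/135 (M = 1/(-135) = -1/135 ≈ -0.0074074)
m(10) + M*z = -1 - 1/135*(-113) = -1 + 113/135 = -22/135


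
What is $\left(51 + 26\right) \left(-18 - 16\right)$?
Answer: $-2618$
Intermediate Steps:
$\left(51 + 26\right) \left(-18 - 16\right) = 77 \left(-18 - 16\right) = 77 \left(-34\right) = -2618$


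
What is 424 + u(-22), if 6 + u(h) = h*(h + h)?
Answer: 1386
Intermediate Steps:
u(h) = -6 + 2*h² (u(h) = -6 + h*(h + h) = -6 + h*(2*h) = -6 + 2*h²)
424 + u(-22) = 424 + (-6 + 2*(-22)²) = 424 + (-6 + 2*484) = 424 + (-6 + 968) = 424 + 962 = 1386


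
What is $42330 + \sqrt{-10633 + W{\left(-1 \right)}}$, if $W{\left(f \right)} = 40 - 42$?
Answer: $42330 + i \sqrt{10635} \approx 42330.0 + 103.13 i$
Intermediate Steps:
$W{\left(f \right)} = -2$
$42330 + \sqrt{-10633 + W{\left(-1 \right)}} = 42330 + \sqrt{-10633 - 2} = 42330 + \sqrt{-10635} = 42330 + i \sqrt{10635}$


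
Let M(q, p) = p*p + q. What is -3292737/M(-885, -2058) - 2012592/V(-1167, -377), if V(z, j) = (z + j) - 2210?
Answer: 1418319604145/2649372361 ≈ 535.34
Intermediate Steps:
V(z, j) = -2210 + j + z (V(z, j) = (j + z) - 2210 = -2210 + j + z)
M(q, p) = q + p² (M(q, p) = p² + q = q + p²)
-3292737/M(-885, -2058) - 2012592/V(-1167, -377) = -3292737/(-885 + (-2058)²) - 2012592/(-2210 - 377 - 1167) = -3292737/(-885 + 4235364) - 2012592/(-3754) = -3292737/4234479 - 2012592*(-1/3754) = -3292737*1/4234479 + 1006296/1877 = -1097579/1411493 + 1006296/1877 = 1418319604145/2649372361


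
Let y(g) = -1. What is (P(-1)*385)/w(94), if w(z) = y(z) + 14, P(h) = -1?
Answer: -385/13 ≈ -29.615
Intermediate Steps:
w(z) = 13 (w(z) = -1 + 14 = 13)
(P(-1)*385)/w(94) = -1*385/13 = -385*1/13 = -385/13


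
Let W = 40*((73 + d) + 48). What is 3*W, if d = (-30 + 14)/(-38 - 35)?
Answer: 1061880/73 ≈ 14546.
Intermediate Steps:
d = 16/73 (d = -16/(-73) = -16*(-1/73) = 16/73 ≈ 0.21918)
W = 353960/73 (W = 40*((73 + 16/73) + 48) = 40*(5345/73 + 48) = 40*(8849/73) = 353960/73 ≈ 4848.8)
3*W = 3*(353960/73) = 1061880/73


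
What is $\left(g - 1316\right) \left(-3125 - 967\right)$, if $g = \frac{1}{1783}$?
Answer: $\frac{9601579284}{1783} \approx 5.3851 \cdot 10^{6}$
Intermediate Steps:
$g = \frac{1}{1783} \approx 0.00056085$
$\left(g - 1316\right) \left(-3125 - 967\right) = \left(\frac{1}{1783} - 1316\right) \left(-3125 - 967\right) = \left(- \frac{2346427}{1783}\right) \left(-4092\right) = \frac{9601579284}{1783}$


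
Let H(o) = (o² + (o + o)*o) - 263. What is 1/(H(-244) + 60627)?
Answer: 1/238972 ≈ 4.1846e-6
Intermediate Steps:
H(o) = -263 + 3*o² (H(o) = (o² + (2*o)*o) - 263 = (o² + 2*o²) - 263 = 3*o² - 263 = -263 + 3*o²)
1/(H(-244) + 60627) = 1/((-263 + 3*(-244)²) + 60627) = 1/((-263 + 3*59536) + 60627) = 1/((-263 + 178608) + 60627) = 1/(178345 + 60627) = 1/238972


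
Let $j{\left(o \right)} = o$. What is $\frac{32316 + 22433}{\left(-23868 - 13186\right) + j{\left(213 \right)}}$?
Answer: $- \frac{54749}{36841} \approx -1.4861$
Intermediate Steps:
$\frac{32316 + 22433}{\left(-23868 - 13186\right) + j{\left(213 \right)}} = \frac{32316 + 22433}{\left(-23868 - 13186\right) + 213} = \frac{54749}{\left(-23868 - 13186\right) + 213} = \frac{54749}{-37054 + 213} = \frac{54749}{-36841} = 54749 \left(- \frac{1}{36841}\right) = - \frac{54749}{36841}$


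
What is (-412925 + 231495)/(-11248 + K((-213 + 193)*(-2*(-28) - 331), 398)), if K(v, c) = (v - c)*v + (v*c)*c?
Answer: -90715/449635876 ≈ -0.00020175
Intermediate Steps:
K(v, c) = v*c**2 + v*(v - c) (K(v, c) = v*(v - c) + (c*v)*c = v*(v - c) + v*c**2 = v*c**2 + v*(v - c))
(-412925 + 231495)/(-11248 + K((-213 + 193)*(-2*(-28) - 331), 398)) = (-412925 + 231495)/(-11248 + ((-213 + 193)*(-2*(-28) - 331))*((-213 + 193)*(-2*(-28) - 331) + 398**2 - 1*398)) = -181430/(-11248 + (-20*(56 - 331))*(-20*(56 - 331) + 158404 - 398)) = -181430/(-11248 + (-20*(-275))*(-20*(-275) + 158404 - 398)) = -181430/(-11248 + 5500*(5500 + 158404 - 398)) = -181430/(-11248 + 5500*163506) = -181430/(-11248 + 899283000) = -181430/899271752 = -181430*1/899271752 = -90715/449635876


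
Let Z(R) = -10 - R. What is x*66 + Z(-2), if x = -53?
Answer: -3506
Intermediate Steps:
x*66 + Z(-2) = -53*66 + (-10 - 1*(-2)) = -3498 + (-10 + 2) = -3498 - 8 = -3506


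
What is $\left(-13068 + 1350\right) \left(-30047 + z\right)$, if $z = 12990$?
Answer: $199873926$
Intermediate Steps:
$\left(-13068 + 1350\right) \left(-30047 + z\right) = \left(-13068 + 1350\right) \left(-30047 + 12990\right) = \left(-11718\right) \left(-17057\right) = 199873926$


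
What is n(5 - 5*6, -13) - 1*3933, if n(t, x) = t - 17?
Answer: -3975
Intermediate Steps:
n(t, x) = -17 + t
n(5 - 5*6, -13) - 1*3933 = (-17 + (5 - 5*6)) - 1*3933 = (-17 + (5 - 30)) - 3933 = (-17 - 25) - 3933 = -42 - 3933 = -3975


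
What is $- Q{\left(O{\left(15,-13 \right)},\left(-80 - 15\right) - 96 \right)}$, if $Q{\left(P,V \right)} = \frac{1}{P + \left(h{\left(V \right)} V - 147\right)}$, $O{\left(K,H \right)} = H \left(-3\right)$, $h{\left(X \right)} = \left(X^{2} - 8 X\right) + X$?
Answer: $\frac{1}{7223346} \approx 1.3844 \cdot 10^{-7}$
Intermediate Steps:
$h{\left(X \right)} = X^{2} - 7 X$
$O{\left(K,H \right)} = - 3 H$
$Q{\left(P,V \right)} = \frac{1}{-147 + P + V^{2} \left(-7 + V\right)}$ ($Q{\left(P,V \right)} = \frac{1}{P + \left(V \left(-7 + V\right) V - 147\right)} = \frac{1}{P + \left(V^{2} \left(-7 + V\right) - 147\right)} = \frac{1}{P + \left(-147 + V^{2} \left(-7 + V\right)\right)} = \frac{1}{-147 + P + V^{2} \left(-7 + V\right)}$)
$- Q{\left(O{\left(15,-13 \right)},\left(-80 - 15\right) - 96 \right)} = - \frac{1}{-147 - -39 + \left(\left(-80 - 15\right) - 96\right)^{2} \left(-7 - 191\right)} = - \frac{1}{-147 + 39 + \left(-95 - 96\right)^{2} \left(-7 - 191\right)} = - \frac{1}{-147 + 39 + \left(-191\right)^{2} \left(-7 - 191\right)} = - \frac{1}{-147 + 39 + 36481 \left(-198\right)} = - \frac{1}{-147 + 39 - 7223238} = - \frac{1}{-7223346} = \left(-1\right) \left(- \frac{1}{7223346}\right) = \frac{1}{7223346}$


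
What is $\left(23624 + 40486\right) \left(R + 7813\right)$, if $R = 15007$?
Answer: $1462990200$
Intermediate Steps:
$\left(23624 + 40486\right) \left(R + 7813\right) = \left(23624 + 40486\right) \left(15007 + 7813\right) = 64110 \cdot 22820 = 1462990200$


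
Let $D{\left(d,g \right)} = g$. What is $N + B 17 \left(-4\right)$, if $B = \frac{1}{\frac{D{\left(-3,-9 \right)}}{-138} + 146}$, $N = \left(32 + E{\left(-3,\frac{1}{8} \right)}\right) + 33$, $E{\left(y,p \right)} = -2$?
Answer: $\frac{420169}{6719} \approx 62.534$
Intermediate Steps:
$N = 63$ ($N = \left(32 - 2\right) + 33 = 30 + 33 = 63$)
$B = \frac{46}{6719}$ ($B = \frac{1}{- \frac{9}{-138} + 146} = \frac{1}{\left(-9\right) \left(- \frac{1}{138}\right) + 146} = \frac{1}{\frac{3}{46} + 146} = \frac{1}{\frac{6719}{46}} = \frac{46}{6719} \approx 0.0068463$)
$N + B 17 \left(-4\right) = 63 + \frac{46 \cdot 17 \left(-4\right)}{6719} = 63 + \frac{46}{6719} \left(-68\right) = 63 - \frac{3128}{6719} = \frac{420169}{6719}$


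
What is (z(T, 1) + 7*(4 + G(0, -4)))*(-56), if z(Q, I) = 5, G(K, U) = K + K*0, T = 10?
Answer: -1848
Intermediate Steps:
G(K, U) = K (G(K, U) = K + 0 = K)
(z(T, 1) + 7*(4 + G(0, -4)))*(-56) = (5 + 7*(4 + 0))*(-56) = (5 + 7*4)*(-56) = (5 + 28)*(-56) = 33*(-56) = -1848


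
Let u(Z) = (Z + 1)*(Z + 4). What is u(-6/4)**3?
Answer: -125/64 ≈ -1.9531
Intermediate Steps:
u(Z) = (1 + Z)*(4 + Z)
u(-6/4)**3 = (4 + (-6/4)**2 + 5*(-6/4))**3 = (4 + (-6*1/4)**2 + 5*(-6*1/4))**3 = (4 + (-3/2)**2 + 5*(-3/2))**3 = (4 + 9/4 - 15/2)**3 = (-5/4)**3 = -125/64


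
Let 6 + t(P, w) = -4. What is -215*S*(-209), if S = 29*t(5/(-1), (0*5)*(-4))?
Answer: -13031150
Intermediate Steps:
t(P, w) = -10 (t(P, w) = -6 - 4 = -10)
S = -290 (S = 29*(-10) = -290)
-215*S*(-209) = -215*(-290)*(-209) = 62350*(-209) = -13031150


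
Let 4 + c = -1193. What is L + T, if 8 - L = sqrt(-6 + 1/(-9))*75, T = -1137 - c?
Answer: 68 - 25*I*sqrt(55) ≈ 68.0 - 185.41*I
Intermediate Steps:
c = -1197 (c = -4 - 1193 = -1197)
T = 60 (T = -1137 - 1*(-1197) = -1137 + 1197 = 60)
L = 8 - 25*I*sqrt(55) (L = 8 - sqrt(-6 + 1/(-9))*75 = 8 - sqrt(-6 - 1/9)*75 = 8 - sqrt(-55/9)*75 = 8 - I*sqrt(55)/3*75 = 8 - 25*I*sqrt(55) ≈ 8.0 - 185.41*I)
L + T = (8 - 25*I*sqrt(55)) + 60 = 68 - 25*I*sqrt(55)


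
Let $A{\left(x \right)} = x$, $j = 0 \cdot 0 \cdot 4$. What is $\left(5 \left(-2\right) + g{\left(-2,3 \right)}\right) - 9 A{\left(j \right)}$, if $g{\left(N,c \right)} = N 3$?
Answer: $-16$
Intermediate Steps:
$g{\left(N,c \right)} = 3 N$
$j = 0$ ($j = 0 \cdot 4 = 0$)
$\left(5 \left(-2\right) + g{\left(-2,3 \right)}\right) - 9 A{\left(j \right)} = \left(5 \left(-2\right) + 3 \left(-2\right)\right) - 0 = \left(-10 - 6\right) + 0 = -16 + 0 = -16$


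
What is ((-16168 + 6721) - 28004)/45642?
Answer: -37451/45642 ≈ -0.82054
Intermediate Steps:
((-16168 + 6721) - 28004)/45642 = (-9447 - 28004)*(1/45642) = -37451*1/45642 = -37451/45642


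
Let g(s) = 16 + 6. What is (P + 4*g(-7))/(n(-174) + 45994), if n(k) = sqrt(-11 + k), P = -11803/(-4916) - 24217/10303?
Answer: 102560083355717/53573248105527054 - 4459715761*I*sqrt(185)/107146496211054108 ≈ 0.0019144 - 5.6613e-7*I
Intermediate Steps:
g(s) = 22
P = 2555537/50649548 (P = -11803*(-1/4916) - 24217*1/10303 = 11803/4916 - 24217/10303 = 2555537/50649548 ≈ 0.050455)
(P + 4*g(-7))/(n(-174) + 45994) = (2555537/50649548 + 4*22)/(sqrt(-11 - 174) + 45994) = (2555537/50649548 + 88)/(sqrt(-185) + 45994) = 4459715761/(50649548*(I*sqrt(185) + 45994)) = 4459715761/(50649548*(45994 + I*sqrt(185)))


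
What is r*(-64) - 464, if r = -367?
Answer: 23024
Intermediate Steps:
r*(-64) - 464 = -367*(-64) - 464 = 23488 - 464 = 23024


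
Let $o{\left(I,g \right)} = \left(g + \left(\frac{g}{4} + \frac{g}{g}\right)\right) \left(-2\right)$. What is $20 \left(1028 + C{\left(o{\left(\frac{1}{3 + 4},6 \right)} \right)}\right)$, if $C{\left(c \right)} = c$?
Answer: $20220$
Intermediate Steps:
$o{\left(I,g \right)} = -2 - \frac{5 g}{2}$ ($o{\left(I,g \right)} = \left(g + \left(g \frac{1}{4} + 1\right)\right) \left(-2\right) = \left(g + \left(\frac{g}{4} + 1\right)\right) \left(-2\right) = \left(g + \left(1 + \frac{g}{4}\right)\right) \left(-2\right) = \left(1 + \frac{5 g}{4}\right) \left(-2\right) = -2 - \frac{5 g}{2}$)
$20 \left(1028 + C{\left(o{\left(\frac{1}{3 + 4},6 \right)} \right)}\right) = 20 \left(1028 - 17\right) = 20 \cdot 1011 = 20220$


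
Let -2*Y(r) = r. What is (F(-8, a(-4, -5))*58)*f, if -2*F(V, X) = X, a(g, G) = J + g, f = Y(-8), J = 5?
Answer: -116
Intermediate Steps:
Y(r) = -r/2
f = 4 (f = -½*(-8) = 4)
a(g, G) = 5 + g
F(V, X) = -X/2
(F(-8, a(-4, -5))*58)*f = (-(5 - 4)/2*58)*4 = (-½*1*58)*4 = -½*58*4 = -29*4 = -116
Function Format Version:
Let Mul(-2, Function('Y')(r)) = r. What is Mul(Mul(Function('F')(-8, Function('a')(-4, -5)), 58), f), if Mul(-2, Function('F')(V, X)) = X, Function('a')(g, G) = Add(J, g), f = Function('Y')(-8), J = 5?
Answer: -116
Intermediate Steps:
Function('Y')(r) = Mul(Rational(-1, 2), r)
f = 4 (f = Mul(Rational(-1, 2), -8) = 4)
Function('a')(g, G) = Add(5, g)
Function('F')(V, X) = Mul(Rational(-1, 2), X)
Mul(Mul(Function('F')(-8, Function('a')(-4, -5)), 58), f) = Mul(Mul(Mul(Rational(-1, 2), Add(5, -4)), 58), 4) = Mul(Mul(Mul(Rational(-1, 2), 1), 58), 4) = Mul(Mul(Rational(-1, 2), 58), 4) = Mul(-29, 4) = -116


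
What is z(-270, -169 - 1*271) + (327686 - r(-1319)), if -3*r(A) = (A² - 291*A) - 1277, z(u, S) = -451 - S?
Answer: 3105338/3 ≈ 1.0351e+6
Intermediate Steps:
r(A) = 1277/3 + 97*A - A²/3 (r(A) = -((A² - 291*A) - 1277)/3 = -(-1277 + A² - 291*A)/3 = 1277/3 + 97*A - A²/3)
z(-270, -169 - 1*271) + (327686 - r(-1319)) = (-451 - (-169 - 1*271)) + (327686 - (1277/3 + 97*(-1319) - ⅓*(-1319)²)) = (-451 - (-169 - 271)) + (327686 - (1277/3 - 127943 - ⅓*1739761)) = (-451 - 1*(-440)) + (327686 - (1277/3 - 127943 - 1739761/3)) = (-451 + 440) + (327686 - 1*(-2122313/3)) = -11 + (327686 + 2122313/3) = -11 + 3105371/3 = 3105338/3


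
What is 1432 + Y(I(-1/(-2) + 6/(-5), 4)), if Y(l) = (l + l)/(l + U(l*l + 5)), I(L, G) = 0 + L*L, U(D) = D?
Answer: 82064832/57301 ≈ 1432.2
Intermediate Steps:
I(L, G) = L**2 (I(L, G) = 0 + L**2 = L**2)
Y(l) = 2*l/(5 + l + l**2) (Y(l) = (l + l)/(l + (l*l + 5)) = (2*l)/(l + (l**2 + 5)) = (2*l)/(l + (5 + l**2)) = (2*l)/(5 + l + l**2) = 2*l/(5 + l + l**2))
1432 + Y(I(-1/(-2) + 6/(-5), 4)) = 1432 + 2*(-1/(-2) + 6/(-5))**2/(5 + (-1/(-2) + 6/(-5))**2 + ((-1/(-2) + 6/(-5))**2)**2) = 1432 + 2*(-1*(-1/2) + 6*(-1/5))**2/(5 + (-1*(-1/2) + 6*(-1/5))**2 + ((-1*(-1/2) + 6*(-1/5))**2)**2) = 1432 + 2*(1/2 - 6/5)**2/(5 + (1/2 - 6/5)**2 + ((1/2 - 6/5)**2)**2) = 1432 + 2*(-7/10)**2/(5 + (-7/10)**2 + ((-7/10)**2)**2) = 1432 + 2*(49/100)/(5 + 49/100 + (49/100)**2) = 1432 + 2*(49/100)/(5 + 49/100 + 2401/10000) = 1432 + 2*(49/100)/(57301/10000) = 1432 + 2*(49/100)*(10000/57301) = 1432 + 9800/57301 = 82064832/57301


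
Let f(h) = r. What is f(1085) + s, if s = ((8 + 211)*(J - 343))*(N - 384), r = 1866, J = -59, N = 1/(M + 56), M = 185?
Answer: 8147750340/241 ≈ 3.3808e+7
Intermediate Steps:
N = 1/241 (N = 1/(185 + 56) = 1/241 ≈ 0.0041494)
f(h) = 1866
s = 8147300634/241 (s = ((8 + 211)*(-59 - 343))*(1/241 - 384) = (219*(-402))*(-92543/241) = -88038*(-92543/241) = 8147300634/241 ≈ 3.3806e+7)
f(1085) + s = 1866 + 8147300634/241 = 8147750340/241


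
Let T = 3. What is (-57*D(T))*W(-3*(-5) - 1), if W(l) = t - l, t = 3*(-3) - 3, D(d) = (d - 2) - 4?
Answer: -4446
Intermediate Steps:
D(d) = -6 + d (D(d) = (-2 + d) - 4 = -6 + d)
t = -12 (t = -9 - 3 = -12)
W(l) = -12 - l
(-57*D(T))*W(-3*(-5) - 1) = (-57*(-6 + 3))*(-12 - (-3*(-5) - 1)) = (-57*(-3))*(-12 - (15 - 1)) = 171*(-12 - 1*14) = 171*(-12 - 14) = 171*(-26) = -4446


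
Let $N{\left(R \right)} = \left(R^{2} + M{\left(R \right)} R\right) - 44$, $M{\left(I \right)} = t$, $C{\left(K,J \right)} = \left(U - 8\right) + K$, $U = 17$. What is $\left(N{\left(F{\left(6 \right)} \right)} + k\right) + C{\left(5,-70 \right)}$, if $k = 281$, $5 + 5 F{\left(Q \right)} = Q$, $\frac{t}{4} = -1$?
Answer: $\frac{6256}{25} \approx 250.24$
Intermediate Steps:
$t = -4$ ($t = 4 \left(-1\right) = -4$)
$F{\left(Q \right)} = -1 + \frac{Q}{5}$
$C{\left(K,J \right)} = 9 + K$ ($C{\left(K,J \right)} = \left(17 - 8\right) + K = 9 + K$)
$M{\left(I \right)} = -4$
$N{\left(R \right)} = -44 + R^{2} - 4 R$ ($N{\left(R \right)} = \left(R^{2} - 4 R\right) - 44 = -44 + R^{2} - 4 R$)
$\left(N{\left(F{\left(6 \right)} \right)} + k\right) + C{\left(5,-70 \right)} = \left(\left(-44 + \left(-1 + \frac{1}{5} \cdot 6\right)^{2} - 4 \left(-1 + \frac{1}{5} \cdot 6\right)\right) + 281\right) + \left(9 + 5\right) = \left(\left(-44 + \left(-1 + \frac{6}{5}\right)^{2} - 4 \left(-1 + \frac{6}{5}\right)\right) + 281\right) + 14 = \left(\left(-44 + \left(\frac{1}{5}\right)^{2} - \frac{4}{5}\right) + 281\right) + 14 = \left(\left(-44 + \frac{1}{25} - \frac{4}{5}\right) + 281\right) + 14 = \left(- \frac{1119}{25} + 281\right) + 14 = \frac{5906}{25} + 14 = \frac{6256}{25}$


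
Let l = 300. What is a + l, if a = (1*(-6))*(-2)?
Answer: 312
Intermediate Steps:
a = 12 (a = -6*(-2) = 12)
a + l = 12 + 300 = 312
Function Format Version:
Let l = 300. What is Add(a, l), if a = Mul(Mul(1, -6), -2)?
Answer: 312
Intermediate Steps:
a = 12 (a = Mul(-6, -2) = 12)
Add(a, l) = Add(12, 300) = 312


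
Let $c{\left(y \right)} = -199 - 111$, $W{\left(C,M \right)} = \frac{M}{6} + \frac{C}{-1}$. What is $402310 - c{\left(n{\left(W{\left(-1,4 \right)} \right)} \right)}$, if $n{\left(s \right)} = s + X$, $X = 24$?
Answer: $402620$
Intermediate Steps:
$W{\left(C,M \right)} = - C + \frac{M}{6}$ ($W{\left(C,M \right)} = M \frac{1}{6} + C \left(-1\right) = \frac{M}{6} - C = - C + \frac{M}{6}$)
$n{\left(s \right)} = 24 + s$ ($n{\left(s \right)} = s + 24 = 24 + s$)
$c{\left(y \right)} = -310$ ($c{\left(y \right)} = -199 - 111 = -310$)
$402310 - c{\left(n{\left(W{\left(-1,4 \right)} \right)} \right)} = 402310 - -310 = 402310 + 310 = 402620$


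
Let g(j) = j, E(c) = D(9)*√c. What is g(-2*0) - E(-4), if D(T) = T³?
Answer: -1458*I ≈ -1458.0*I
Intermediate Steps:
E(c) = 729*√c (E(c) = 9³*√c = 729*√c)
g(-2*0) - E(-4) = -2*0 - 729*√(-4) = 0 - 729*2*I = 0 - 1458*I = -1458*I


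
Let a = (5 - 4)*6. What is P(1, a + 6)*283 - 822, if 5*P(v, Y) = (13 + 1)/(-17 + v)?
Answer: -34861/40 ≈ -871.53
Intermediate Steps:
a = 6 (a = 1*6 = 6)
P(v, Y) = 14/(5*(-17 + v)) (P(v, Y) = ((13 + 1)/(-17 + v))/5 = (14/(-17 + v))/5 = 14/(5*(-17 + v)))
P(1, a + 6)*283 - 822 = (14/(5*(-17 + 1)))*283 - 822 = ((14/5)/(-16))*283 - 822 = ((14/5)*(-1/16))*283 - 822 = -7/40*283 - 822 = -1981/40 - 822 = -34861/40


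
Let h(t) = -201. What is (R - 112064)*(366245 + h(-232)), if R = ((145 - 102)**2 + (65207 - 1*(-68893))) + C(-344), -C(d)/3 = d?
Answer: 9120718348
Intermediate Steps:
C(d) = -3*d
R = 136981 (R = ((145 - 102)**2 + (65207 - 1*(-68893))) - 3*(-344) = (43**2 + (65207 + 68893)) + 1032 = (1849 + 134100) + 1032 = 135949 + 1032 = 136981)
(R - 112064)*(366245 + h(-232)) = (136981 - 112064)*(366245 - 201) = 24917*366044 = 9120718348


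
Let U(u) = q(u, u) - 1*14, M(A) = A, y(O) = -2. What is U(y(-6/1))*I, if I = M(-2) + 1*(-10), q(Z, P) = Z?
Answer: 192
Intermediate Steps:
U(u) = -14 + u (U(u) = u - 1*14 = u - 14 = -14 + u)
I = -12 (I = -2 + 1*(-10) = -2 - 10 = -12)
U(y(-6/1))*I = (-14 - 2)*(-12) = -16*(-12) = 192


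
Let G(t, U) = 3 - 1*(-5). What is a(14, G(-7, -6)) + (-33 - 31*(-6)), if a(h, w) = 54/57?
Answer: 2925/19 ≈ 153.95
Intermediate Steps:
G(t, U) = 8 (G(t, U) = 3 + 5 = 8)
a(h, w) = 18/19 (a(h, w) = 54*(1/57) = 18/19)
a(14, G(-7, -6)) + (-33 - 31*(-6)) = 18/19 + (-33 - 31*(-6)) = 18/19 + (-33 + 186) = 18/19 + 153 = 2925/19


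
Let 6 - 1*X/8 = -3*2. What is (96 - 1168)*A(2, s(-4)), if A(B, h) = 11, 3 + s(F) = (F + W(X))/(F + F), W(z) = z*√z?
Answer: -11792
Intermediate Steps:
X = 96 (X = 48 - (-24)*2 = 48 - 8*(-6) = 48 + 48 = 96)
W(z) = z^(3/2)
s(F) = -3 + (F + 384*√6)/(2*F) (s(F) = -3 + (F + 96^(3/2))/(F + F) = -3 + (F + 384*√6)/((2*F)) = -3 + (F + 384*√6)*(1/(2*F)) = -3 + (F + 384*√6)/(2*F))
(96 - 1168)*A(2, s(-4)) = (96 - 1168)*11 = -1072*11 = -11792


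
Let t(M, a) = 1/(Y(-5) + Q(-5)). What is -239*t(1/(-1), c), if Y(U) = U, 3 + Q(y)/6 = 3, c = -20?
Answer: 239/5 ≈ 47.800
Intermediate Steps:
Q(y) = 0 (Q(y) = -18 + 6*3 = -18 + 18 = 0)
t(M, a) = -1/5 (t(M, a) = 1/(-5 + 0) = 1/(-5) = -1/5)
-239*t(1/(-1), c) = -239*(-1/5) = 239/5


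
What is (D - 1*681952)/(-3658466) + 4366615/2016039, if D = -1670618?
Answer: 10358992691410/3687805068087 ≈ 2.8090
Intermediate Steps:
(D - 1*681952)/(-3658466) + 4366615/2016039 = (-1670618 - 1*681952)/(-3658466) + 4366615/2016039 = (-1670618 - 681952)*(-1/3658466) + 4366615*(1/2016039) = -2352570*(-1/3658466) + 4366615/2016039 = 1176285/1829233 + 4366615/2016039 = 10358992691410/3687805068087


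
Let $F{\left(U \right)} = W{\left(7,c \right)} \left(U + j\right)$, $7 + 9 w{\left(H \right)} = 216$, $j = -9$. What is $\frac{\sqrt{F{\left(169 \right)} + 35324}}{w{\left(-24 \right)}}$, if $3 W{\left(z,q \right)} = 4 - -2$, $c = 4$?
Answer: $\frac{18 \sqrt{8911}}{209} \approx 8.13$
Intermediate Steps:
$W{\left(z,q \right)} = 2$ ($W{\left(z,q \right)} = \frac{4 - -2}{3} = \frac{4 + 2}{3} = \frac{1}{3} \cdot 6 = 2$)
$w{\left(H \right)} = \frac{209}{9}$ ($w{\left(H \right)} = - \frac{7}{9} + \frac{1}{9} \cdot 216 = - \frac{7}{9} + 24 = \frac{209}{9}$)
$F{\left(U \right)} = -18 + 2 U$ ($F{\left(U \right)} = 2 \left(U - 9\right) = 2 \left(-9 + U\right) = -18 + 2 U$)
$\frac{\sqrt{F{\left(169 \right)} + 35324}}{w{\left(-24 \right)}} = \frac{\sqrt{\left(-18 + 2 \cdot 169\right) + 35324}}{\frac{209}{9}} = \sqrt{\left(-18 + 338\right) + 35324} \cdot \frac{9}{209} = \sqrt{320 + 35324} \cdot \frac{9}{209} = \sqrt{35644} \cdot \frac{9}{209} = 2 \sqrt{8911} \cdot \frac{9}{209} = \frac{18 \sqrt{8911}}{209}$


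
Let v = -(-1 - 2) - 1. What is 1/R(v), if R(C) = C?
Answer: ½ ≈ 0.50000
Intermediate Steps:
v = 2 (v = -1*(-3) - 1 = 3 - 1 = 2)
1/R(v) = 1/2 = ½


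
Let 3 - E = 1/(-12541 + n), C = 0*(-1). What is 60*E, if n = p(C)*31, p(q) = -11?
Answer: 386470/2147 ≈ 180.00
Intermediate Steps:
C = 0
n = -341 (n = -11*31 = -341)
E = 38647/12882 (E = 3 - 1/(-12541 - 341) = 3 - 1/(-12882) = 3 - 1*(-1/12882) = 3 + 1/12882 = 38647/12882 ≈ 3.0001)
60*E = 60*(38647/12882) = 386470/2147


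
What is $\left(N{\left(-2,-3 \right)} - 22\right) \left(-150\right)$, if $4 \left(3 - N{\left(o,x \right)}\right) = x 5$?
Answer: $\frac{4575}{2} \approx 2287.5$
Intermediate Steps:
$N{\left(o,x \right)} = 3 - \frac{5 x}{4}$ ($N{\left(o,x \right)} = 3 - \frac{x 5}{4} = 3 - \frac{5 x}{4}$)
$\left(N{\left(-2,-3 \right)} - 22\right) \left(-150\right) = \left(\left(3 - - \frac{15}{4}\right) - 22\right) \left(-150\right) = \left(\left(3 + \frac{15}{4}\right) - 22\right) \left(-150\right) = \left(\frac{27}{4} - 22\right) \left(-150\right) = \left(- \frac{61}{4}\right) \left(-150\right) = \frac{4575}{2}$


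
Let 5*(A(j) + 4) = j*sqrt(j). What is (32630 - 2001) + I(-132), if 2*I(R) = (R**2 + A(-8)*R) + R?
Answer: 39539 + 1056*I*sqrt(2)/5 ≈ 39539.0 + 298.68*I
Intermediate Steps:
A(j) = -4 + j**(3/2)/5 (A(j) = -4 + (j*sqrt(j))/5 = -4 + j**(3/2)/5)
I(R) = R/2 + R**2/2 + R*(-4 - 16*I*sqrt(2)/5)/2 (I(R) = ((R**2 + (-4 + (-8)**(3/2)/5)*R) + R)/2 = ((R**2 + (-4 + (-16*I*sqrt(2))/5)*R) + R)/2 = ((R**2 + (-4 - 16*I*sqrt(2)/5)*R) + R)/2 = ((R**2 + R*(-4 - 16*I*sqrt(2)/5)) + R)/2 = (R + R**2 + R*(-4 - 16*I*sqrt(2)/5))/2 = R/2 + R**2/2 + R*(-4 - 16*I*sqrt(2)/5)/2)
(32630 - 2001) + I(-132) = (32630 - 2001) + (1/10)*(-132)*(-15 + 5*(-132) - 16*I*sqrt(2)) = 30629 + (1/10)*(-132)*(-15 - 660 - 16*I*sqrt(2)) = 30629 + (1/10)*(-132)*(-675 - 16*I*sqrt(2)) = 30629 + (8910 + 1056*I*sqrt(2)/5) = 39539 + 1056*I*sqrt(2)/5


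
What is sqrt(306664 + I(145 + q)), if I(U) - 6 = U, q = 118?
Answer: sqrt(306933) ≈ 554.02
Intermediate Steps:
I(U) = 6 + U
sqrt(306664 + I(145 + q)) = sqrt(306664 + (6 + (145 + 118))) = sqrt(306664 + (6 + 263)) = sqrt(306664 + 269) = sqrt(306933)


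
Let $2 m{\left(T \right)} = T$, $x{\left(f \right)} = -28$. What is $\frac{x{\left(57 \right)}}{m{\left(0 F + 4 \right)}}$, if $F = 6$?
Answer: $-14$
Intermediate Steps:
$m{\left(T \right)} = \frac{T}{2}$
$\frac{x{\left(57 \right)}}{m{\left(0 F + 4 \right)}} = - \frac{28}{\frac{1}{2} \left(0 \cdot 6 + 4\right)} = - \frac{28}{\frac{1}{2} \left(0 + 4\right)} = - \frac{28}{\frac{1}{2} \cdot 4} = - \frac{28}{2} = \left(-28\right) \frac{1}{2} = -14$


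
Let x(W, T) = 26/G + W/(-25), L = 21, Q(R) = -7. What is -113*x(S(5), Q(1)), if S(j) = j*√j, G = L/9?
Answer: -8814/7 + 113*√5/5 ≈ -1208.6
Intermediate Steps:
G = 7/3 (G = 21/9 = 21*(⅑) = 7/3 ≈ 2.3333)
S(j) = j^(3/2)
x(W, T) = 78/7 - W/25 (x(W, T) = 26/(7/3) + W/(-25) = 26*(3/7) + W*(-1/25) = 78/7 - W/25)
-113*x(S(5), Q(1)) = -113*(78/7 - √5/5) = -8814/7 + 113*√5/5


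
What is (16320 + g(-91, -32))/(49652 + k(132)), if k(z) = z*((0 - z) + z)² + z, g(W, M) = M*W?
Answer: 2404/6223 ≈ 0.38631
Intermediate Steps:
k(z) = z (k(z) = z*(-z + z)² + z = z*0² + z = z*0 + z = 0 + z = z)
(16320 + g(-91, -32))/(49652 + k(132)) = (16320 - 32*(-91))/(49652 + 132) = (16320 + 2912)/49784 = 19232*(1/49784) = 2404/6223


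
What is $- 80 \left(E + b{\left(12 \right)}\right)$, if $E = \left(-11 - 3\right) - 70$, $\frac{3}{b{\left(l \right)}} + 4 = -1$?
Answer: $6768$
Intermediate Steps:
$b{\left(l \right)} = - \frac{3}{5}$ ($b{\left(l \right)} = \frac{3}{-4 - 1} = \frac{3}{-5} = 3 \left(- \frac{1}{5}\right) = - \frac{3}{5}$)
$E = -84$ ($E = -14 - 70 = -84$)
$- 80 \left(E + b{\left(12 \right)}\right) = - 80 \left(-84 - \frac{3}{5}\right) = \left(-80\right) \left(- \frac{423}{5}\right) = 6768$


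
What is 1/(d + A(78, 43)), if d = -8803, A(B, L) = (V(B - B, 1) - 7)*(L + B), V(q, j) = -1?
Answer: -1/9771 ≈ -0.00010234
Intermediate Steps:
A(B, L) = -8*B - 8*L (A(B, L) = (-1 - 7)*(L + B) = -8*(B + L) = -8*B - 8*L)
1/(d + A(78, 43)) = 1/(-8803 + (-8*78 - 8*43)) = 1/(-8803 + (-624 - 344)) = 1/(-8803 - 968) = 1/(-9771) = -1/9771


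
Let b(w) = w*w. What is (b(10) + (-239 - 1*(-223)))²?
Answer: 7056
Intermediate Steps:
b(w) = w²
(b(10) + (-239 - 1*(-223)))² = (10² + (-239 - 1*(-223)))² = (100 + (-239 + 223))² = (100 - 16)² = 84² = 7056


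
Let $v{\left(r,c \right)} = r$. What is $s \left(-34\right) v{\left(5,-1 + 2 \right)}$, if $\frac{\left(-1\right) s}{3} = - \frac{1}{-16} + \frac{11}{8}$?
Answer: $\frac{5865}{8} \approx 733.13$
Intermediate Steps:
$s = - \frac{69}{16}$ ($s = - 3 \left(- \frac{1}{-16} + \frac{11}{8}\right) = - 3 \left(\left(-1\right) \left(- \frac{1}{16}\right) + 11 \cdot \frac{1}{8}\right) = - 3 \left(\frac{1}{16} + \frac{11}{8}\right) = \left(-3\right) \frac{23}{16} = - \frac{69}{16} \approx -4.3125$)
$s \left(-34\right) v{\left(5,-1 + 2 \right)} = \left(- \frac{69}{16}\right) \left(-34\right) 5 = \frac{1173}{8} \cdot 5 = \frac{5865}{8}$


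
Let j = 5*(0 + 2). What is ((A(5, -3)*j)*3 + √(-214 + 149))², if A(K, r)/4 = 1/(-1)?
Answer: (120 - I*√65)² ≈ 14335.0 - 1934.9*I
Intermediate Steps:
A(K, r) = -4 (A(K, r) = 4/(-1) = 4*(-1) = -4)
j = 10 (j = 5*2 = 10)
((A(5, -3)*j)*3 + √(-214 + 149))² = (-4*10*3 + √(-214 + 149))² = (-40*3 + √(-65))² = (-120 + I*√65)²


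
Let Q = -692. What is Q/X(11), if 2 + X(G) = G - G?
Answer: 346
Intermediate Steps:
X(G) = -2 (X(G) = -2 + (G - G) = -2 + 0 = -2)
Q/X(11) = -692/(-2) = -692*(-½) = 346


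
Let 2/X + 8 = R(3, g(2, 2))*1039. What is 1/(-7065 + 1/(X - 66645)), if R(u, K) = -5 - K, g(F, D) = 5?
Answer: -346487356/2447933175339 ≈ -0.00014154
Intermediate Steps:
X = -1/5199 (X = 2/(-8 + (-5 - 1*5)*1039) = 2/(-8 + (-5 - 5)*1039) = 2/(-8 - 10*1039) = 2/(-8 - 10390) = 2/(-10398) = 2*(-1/10398) = -1/5199 ≈ -0.00019234)
1/(-7065 + 1/(X - 66645)) = 1/(-7065 + 1/(-1/5199 - 66645)) = 1/(-7065 + 1/(-346487356/5199)) = 1/(-7065 - 5199/346487356) = 1/(-2447933175339/346487356) = -346487356/2447933175339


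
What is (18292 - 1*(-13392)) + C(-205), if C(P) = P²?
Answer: 73709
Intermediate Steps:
(18292 - 1*(-13392)) + C(-205) = (18292 - 1*(-13392)) + (-205)² = (18292 + 13392) + 42025 = 31684 + 42025 = 73709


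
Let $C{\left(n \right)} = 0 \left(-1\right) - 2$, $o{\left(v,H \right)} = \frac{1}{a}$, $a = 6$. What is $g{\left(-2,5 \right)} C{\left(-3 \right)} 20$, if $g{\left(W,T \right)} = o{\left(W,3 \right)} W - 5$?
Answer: $\frac{640}{3} \approx 213.33$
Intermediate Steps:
$o{\left(v,H \right)} = \frac{1}{6}$
$g{\left(W,T \right)} = -5 + \frac{W}{6}$ ($g{\left(W,T \right)} = \frac{W}{6} - 5 = -5 + \frac{W}{6}$)
$C{\left(n \right)} = -2$ ($C{\left(n \right)} = 0 - 2 = -2$)
$g{\left(-2,5 \right)} C{\left(-3 \right)} 20 = \left(-5 + \frac{1}{6} \left(-2\right)\right) \left(-2\right) 20 = \left(-5 - \frac{1}{3}\right) \left(-2\right) 20 = \left(- \frac{16}{3}\right) \left(-2\right) 20 = \frac{32}{3} \cdot 20 = \frac{640}{3}$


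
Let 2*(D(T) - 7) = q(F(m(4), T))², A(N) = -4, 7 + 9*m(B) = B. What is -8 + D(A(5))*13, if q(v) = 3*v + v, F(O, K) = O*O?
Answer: 6827/81 ≈ 84.284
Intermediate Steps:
m(B) = -7/9 + B/9
F(O, K) = O²
q(v) = 4*v
D(T) = 575/81 (D(T) = 7 + (4*(-7/9 + (⅑)*4)²)²/2 = 7 + (4*(-7/9 + 4/9)²)²/2 = 7 + (4*(-⅓)²)²/2 = 7 + (4*(⅑))²/2 = 7 + (4/9)²/2 = 7 + (½)*(16/81) = 7 + 8/81 = 575/81)
-8 + D(A(5))*13 = -8 + (575/81)*13 = -8 + 7475/81 = 6827/81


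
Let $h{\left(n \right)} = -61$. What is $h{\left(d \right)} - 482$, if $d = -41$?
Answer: $-543$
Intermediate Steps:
$h{\left(d \right)} - 482 = -61 - 482 = -543$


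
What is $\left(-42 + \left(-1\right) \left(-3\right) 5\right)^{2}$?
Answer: $729$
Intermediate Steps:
$\left(-42 + \left(-1\right) \left(-3\right) 5\right)^{2} = \left(-42 + 3 \cdot 5\right)^{2} = \left(-42 + 15\right)^{2} = \left(-27\right)^{2} = 729$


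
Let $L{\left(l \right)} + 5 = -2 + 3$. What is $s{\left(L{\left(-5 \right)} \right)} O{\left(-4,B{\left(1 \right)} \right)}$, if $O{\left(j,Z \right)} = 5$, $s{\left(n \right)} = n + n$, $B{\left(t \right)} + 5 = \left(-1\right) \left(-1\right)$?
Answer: $-40$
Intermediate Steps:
$B{\left(t \right)} = -4$ ($B{\left(t \right)} = -5 - -1 = -5 + 1 = -4$)
$L{\left(l \right)} = -4$ ($L{\left(l \right)} = -5 + \left(-2 + 3\right) = -5 + 1 = -4$)
$s{\left(n \right)} = 2 n$
$s{\left(L{\left(-5 \right)} \right)} O{\left(-4,B{\left(1 \right)} \right)} = 2 \left(-4\right) 5 = \left(-8\right) 5 = -40$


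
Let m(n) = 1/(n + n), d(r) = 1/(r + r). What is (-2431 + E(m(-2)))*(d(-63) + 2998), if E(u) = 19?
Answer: -50618098/7 ≈ -7.2312e+6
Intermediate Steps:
d(r) = 1/(2*r)
m(n) = 1/(2*n)
(-2431 + E(m(-2)))*(d(-63) + 2998) = (-2431 + 19)*((1/2)/(-63) + 2998) = -2412*((1/2)*(-1/63) + 2998) = -2412*(-1/126 + 2998) = -2412*377747/126 = -50618098/7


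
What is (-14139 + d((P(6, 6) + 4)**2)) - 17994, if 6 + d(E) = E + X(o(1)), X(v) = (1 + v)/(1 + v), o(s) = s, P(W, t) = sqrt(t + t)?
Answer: -32110 + 16*sqrt(3) ≈ -32082.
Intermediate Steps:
P(W, t) = sqrt(2)*sqrt(t) (P(W, t) = sqrt(2*t) = sqrt(2)*sqrt(t))
X(v) = 1
d(E) = -5 + E (d(E) = -6 + (E + 1) = -6 + (1 + E) = -5 + E)
(-14139 + d((P(6, 6) + 4)**2)) - 17994 = (-14139 + (-5 + (sqrt(2)*sqrt(6) + 4)**2)) - 17994 = (-14139 + (-5 + (2*sqrt(3) + 4)**2)) - 17994 = (-14139 + (-5 + (4 + 2*sqrt(3))**2)) - 17994 = (-14144 + (4 + 2*sqrt(3))**2) - 17994 = -32138 + (4 + 2*sqrt(3))**2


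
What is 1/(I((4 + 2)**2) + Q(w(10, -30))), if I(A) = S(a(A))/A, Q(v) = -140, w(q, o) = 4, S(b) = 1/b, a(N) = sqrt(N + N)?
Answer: -13063680/1828915199 - 216*sqrt(2)/1828915199 ≈ -0.0071430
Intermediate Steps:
a(N) = sqrt(2)*sqrt(N) (a(N) = sqrt(2*N) = sqrt(2)*sqrt(N))
I(A) = sqrt(2)/(2*A**(3/2)) (I(A) = 1/(((sqrt(2)*sqrt(A)))*A) = (sqrt(2)/(2*sqrt(A)))/A = sqrt(2)/(2*A**(3/2)))
1/(I((4 + 2)**2) + Q(w(10, -30))) = 1/(sqrt(2)/(2*((4 + 2)**2)**(3/2)) - 140) = 1/(sqrt(2)/(2*(6**2)**(3/2)) - 140) = 1/(sqrt(2)/(2*36**(3/2)) - 140) = 1/((1/2)*sqrt(2)*(1/216) - 140) = 1/(sqrt(2)/432 - 140) = 1/(-140 + sqrt(2)/432)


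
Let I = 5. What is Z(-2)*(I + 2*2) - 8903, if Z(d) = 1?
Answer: -8894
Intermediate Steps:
Z(-2)*(I + 2*2) - 8903 = 1*(5 + 2*2) - 8903 = 1*(5 + 4) - 8903 = 1*9 - 8903 = 9 - 8903 = -8894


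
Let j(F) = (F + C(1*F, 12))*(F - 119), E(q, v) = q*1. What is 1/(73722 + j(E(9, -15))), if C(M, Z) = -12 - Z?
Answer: 1/75372 ≈ 1.3268e-5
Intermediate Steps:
E(q, v) = q
j(F) = (-119 + F)*(-24 + F) (j(F) = (F + (-12 - 1*12))*(F - 119) = (F + (-12 - 12))*(-119 + F) = (F - 24)*(-119 + F) = (-24 + F)*(-119 + F) = (-119 + F)*(-24 + F))
1/(73722 + j(E(9, -15))) = 1/(73722 + (2856 + 9² - 143*9)) = 1/(73722 + (2856 + 81 - 1287)) = 1/(73722 + 1650) = 1/75372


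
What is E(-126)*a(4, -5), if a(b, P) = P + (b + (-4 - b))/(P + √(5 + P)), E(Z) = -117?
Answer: 2457/5 ≈ 491.40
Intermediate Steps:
a(b, P) = P - 4/(P + √(5 + P))
E(-126)*a(4, -5) = -117*(-4 + (-5)² - 5*√(5 - 5))/(-5 + √(5 - 5)) = -117*(-4 + 25 - 5*√0)/(-5 + √0) = -117*(-4 + 25 - 5*0)/(-5 + 0) = -117*(-4 + 25 + 0)/(-5) = -(-117)*21/5 = -117*(-21/5) = 2457/5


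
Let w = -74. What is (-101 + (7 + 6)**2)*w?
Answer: -5032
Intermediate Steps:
(-101 + (7 + 6)**2)*w = (-101 + (7 + 6)**2)*(-74) = (-101 + 13**2)*(-74) = (-101 + 169)*(-74) = 68*(-74) = -5032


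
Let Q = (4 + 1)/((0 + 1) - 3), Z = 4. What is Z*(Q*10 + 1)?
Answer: -96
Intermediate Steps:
Q = -5/2 (Q = 5/(1 - 3) = 5/(-2) = 5*(-½) = -5/2 ≈ -2.5000)
Z*(Q*10 + 1) = 4*(-5/2*10 + 1) = 4*(-25 + 1) = 4*(-24) = -96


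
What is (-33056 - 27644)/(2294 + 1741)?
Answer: -12140/807 ≈ -15.043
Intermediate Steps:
(-33056 - 27644)/(2294 + 1741) = -60700/4035 = -60700*1/4035 = -12140/807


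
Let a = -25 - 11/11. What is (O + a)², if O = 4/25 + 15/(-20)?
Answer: 7070281/10000 ≈ 707.03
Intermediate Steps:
O = -59/100 (O = 4*(1/25) + 15*(-1/20) = 4/25 - ¾ = -59/100 ≈ -0.59000)
a = -26 (a = -25 - 11*1/11 = -25 - 1 = -26)
(O + a)² = (-59/100 - 26)² = (-2659/100)² = 7070281/10000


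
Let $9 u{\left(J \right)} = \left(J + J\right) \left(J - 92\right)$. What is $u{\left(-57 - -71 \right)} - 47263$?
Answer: $- \frac{142517}{3} \approx -47506.0$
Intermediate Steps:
$u{\left(J \right)} = \frac{2 J \left(-92 + J\right)}{9}$ ($u{\left(J \right)} = \frac{\left(J + J\right) \left(J - 92\right)}{9} = \frac{2 J \left(-92 + J\right)}{9}$)
$u{\left(-57 - -71 \right)} - 47263 = \frac{2 \left(-57 - -71\right) \left(-92 - -14\right)}{9} - 47263 = \frac{2 \left(-57 + 71\right) \left(-92 + \left(-57 + 71\right)\right)}{9} - 47263 = \frac{2}{9} \cdot 14 \left(-92 + 14\right) - 47263 = \frac{2}{9} \cdot 14 \left(-78\right) - 47263 = - \frac{728}{3} - 47263 = - \frac{142517}{3}$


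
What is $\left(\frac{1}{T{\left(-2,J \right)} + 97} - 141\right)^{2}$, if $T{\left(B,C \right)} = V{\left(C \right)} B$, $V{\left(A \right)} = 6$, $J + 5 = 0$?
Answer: $\frac{143616256}{7225} \approx 19878.0$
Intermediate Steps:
$J = -5$ ($J = -5 + 0 = -5$)
$T{\left(B,C \right)} = 6 B$
$\left(\frac{1}{T{\left(-2,J \right)} + 97} - 141\right)^{2} = \left(\frac{1}{6 \left(-2\right) + 97} - 141\right)^{2} = \left(\frac{1}{-12 + 97} - 141\right)^{2} = \left(\frac{1}{85} - 141\right)^{2} = \left(- \frac{11984}{85}\right)^{2} = \frac{143616256}{7225}$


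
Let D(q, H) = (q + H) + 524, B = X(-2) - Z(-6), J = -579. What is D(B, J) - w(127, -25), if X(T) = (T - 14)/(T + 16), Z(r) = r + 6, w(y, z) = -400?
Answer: 2407/7 ≈ 343.86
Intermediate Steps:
Z(r) = 6 + r
X(T) = (-14 + T)/(16 + T)
B = -8/7 (B = (-14 - 2)/(16 - 2) - (6 - 6) = -16/14 - 1*0 = (1/14)*(-16) + 0 = -8/7 + 0 = -8/7 ≈ -1.1429)
D(q, H) = 524 + H + q (D(q, H) = (H + q) + 524 = 524 + H + q)
D(B, J) - w(127, -25) = (524 - 579 - 8/7) - 1*(-400) = -393/7 + 400 = 2407/7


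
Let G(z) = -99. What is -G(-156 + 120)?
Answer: 99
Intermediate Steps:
-G(-156 + 120) = -1*(-99) = 99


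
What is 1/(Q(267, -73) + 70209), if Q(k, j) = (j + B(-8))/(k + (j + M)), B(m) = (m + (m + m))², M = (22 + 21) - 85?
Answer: 152/10672271 ≈ 1.4243e-5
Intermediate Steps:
M = -42 (M = 43 - 85 = -42)
B(m) = 9*m² (B(m) = (m + 2*m)² = (3*m)² = 9*m²)
Q(k, j) = (576 + j)/(-42 + j + k) (Q(k, j) = (j + 9*(-8)²)/(k + (j - 42)) = (j + 9*64)/(k + (-42 + j)) = (j + 576)/(-42 + j + k) = (576 + j)/(-42 + j + k))
1/(Q(267, -73) + 70209) = 1/((576 - 73)/(-42 - 73 + 267) + 70209) = 1/(503/152 + 70209) = 1/(10672271/152) = 152/10672271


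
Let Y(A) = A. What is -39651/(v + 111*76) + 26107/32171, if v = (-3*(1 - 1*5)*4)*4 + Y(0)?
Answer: -350120375/92523796 ≈ -3.7841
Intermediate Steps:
v = 192 (v = (-3*(1 - 1*5)*4)*4 + 0 = (-3*(1 - 5)*4)*4 + 0 = (-3*(-4)*4)*4 + 0 = (12*4)*4 + 0 = 48*4 + 0 = 192 + 0 = 192)
-39651/(v + 111*76) + 26107/32171 = -39651/(192 + 111*76) + 26107/32171 = -39651/(192 + 8436) + 26107*(1/32171) = -39651/8628 + 26107/32171 = -39651*1/8628 + 26107/32171 = -13217/2876 + 26107/32171 = -350120375/92523796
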